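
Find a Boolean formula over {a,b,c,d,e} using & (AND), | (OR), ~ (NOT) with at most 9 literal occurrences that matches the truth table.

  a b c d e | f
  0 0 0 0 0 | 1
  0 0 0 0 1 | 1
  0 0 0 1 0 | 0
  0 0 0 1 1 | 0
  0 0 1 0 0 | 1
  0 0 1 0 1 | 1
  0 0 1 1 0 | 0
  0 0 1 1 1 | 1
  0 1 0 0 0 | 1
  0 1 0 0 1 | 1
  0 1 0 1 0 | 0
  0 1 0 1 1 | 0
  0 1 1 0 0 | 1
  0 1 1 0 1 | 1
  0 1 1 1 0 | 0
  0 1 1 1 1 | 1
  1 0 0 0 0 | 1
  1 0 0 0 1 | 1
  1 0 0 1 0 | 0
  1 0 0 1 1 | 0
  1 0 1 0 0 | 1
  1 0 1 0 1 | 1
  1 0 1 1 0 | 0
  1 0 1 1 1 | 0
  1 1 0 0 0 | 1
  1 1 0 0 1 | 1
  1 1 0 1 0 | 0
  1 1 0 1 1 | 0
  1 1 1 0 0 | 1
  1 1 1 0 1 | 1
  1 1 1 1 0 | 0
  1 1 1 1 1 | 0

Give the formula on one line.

(((d & (~a & e)) & ((c & e) & (d | a))) | ~d)

  ~a = 11111111111111110000000000000000
  (~a & e) = 01010101010101010000000000000000
  (d & (~a & e)) = 00010001000100010000000000000000
  (c & e) = 00000101000001010000010100000101
  (d | a) = 00110011001100111111111111111111
  ((c & e) & (d | a)) = 00000001000000010000010100000101
  ((d & (~a & e)) & ((c & e) & (d | a))) = 00000001000000010000000000000000
  ~d = 11001100110011001100110011001100
  (((d & (~a & e)) & ((c & e) & (d | a))) | ~d) = 11001101110011011100110011001100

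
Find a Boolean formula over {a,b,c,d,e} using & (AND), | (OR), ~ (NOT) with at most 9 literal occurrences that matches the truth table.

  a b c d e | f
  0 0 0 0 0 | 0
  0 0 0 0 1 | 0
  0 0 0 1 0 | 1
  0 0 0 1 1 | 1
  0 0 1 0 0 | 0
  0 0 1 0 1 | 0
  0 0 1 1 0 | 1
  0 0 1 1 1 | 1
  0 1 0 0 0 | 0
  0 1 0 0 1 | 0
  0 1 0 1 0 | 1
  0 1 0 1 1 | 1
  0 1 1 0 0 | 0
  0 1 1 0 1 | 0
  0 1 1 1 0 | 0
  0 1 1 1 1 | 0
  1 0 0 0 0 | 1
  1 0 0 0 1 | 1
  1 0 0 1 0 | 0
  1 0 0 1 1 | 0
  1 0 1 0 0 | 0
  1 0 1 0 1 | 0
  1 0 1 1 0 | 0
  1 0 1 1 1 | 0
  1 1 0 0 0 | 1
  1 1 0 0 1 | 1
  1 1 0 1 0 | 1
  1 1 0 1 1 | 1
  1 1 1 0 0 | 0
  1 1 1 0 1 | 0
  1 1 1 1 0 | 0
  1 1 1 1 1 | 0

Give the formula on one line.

(((~a & ~b) | (~c & (~a | (~d | b)))) & (d | a))

  ~a = 11111111111111110000000000000000
  ~b = 11111111000000001111111100000000
  (~a & ~b) = 11111111000000000000000000000000
  ~c = 11110000111100001111000011110000
  ~d = 11001100110011001100110011001100
  (~d | b) = 11001100111111111100110011111111
  (~a | (~d | b)) = 11111111111111111100110011111111
  (~c & (~a | (~d | b))) = 11110000111100001100000011110000
  ((~a & ~b) | (~c & (~a | (~d | b)))) = 11111111111100001100000011110000
  (d | a) = 00110011001100111111111111111111
  (((~a & ~b) | (~c & (~a | (~d | b)))) & (d | a)) = 00110011001100001100000011110000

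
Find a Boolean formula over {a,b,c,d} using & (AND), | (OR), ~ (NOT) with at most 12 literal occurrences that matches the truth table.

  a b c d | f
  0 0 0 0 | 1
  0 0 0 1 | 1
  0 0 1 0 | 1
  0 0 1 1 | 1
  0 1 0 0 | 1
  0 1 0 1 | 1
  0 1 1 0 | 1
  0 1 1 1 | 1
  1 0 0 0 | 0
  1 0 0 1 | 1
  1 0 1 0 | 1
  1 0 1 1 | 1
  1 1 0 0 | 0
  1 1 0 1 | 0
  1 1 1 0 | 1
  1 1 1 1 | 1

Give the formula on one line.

((c | ~a) | ((((~b & a) & d) | ((c & b) | ~a)) & d))

  ~a = 1111111100000000
  (c | ~a) = 1111111100110011
  ~b = 1111000011110000
  (~b & a) = 0000000011110000
  ((~b & a) & d) = 0000000001010000
  (c & b) = 0000001100000011
  ((c & b) | ~a) = 1111111100000011
  (((~b & a) & d) | ((c & b) | ~a)) = 1111111101010011
  ((((~b & a) & d) | ((c & b) | ~a)) & d) = 0101010101010001
  ((c | ~a) | ((((~b & a) & d) | ((c & b) | ~a)) & d)) = 1111111101110011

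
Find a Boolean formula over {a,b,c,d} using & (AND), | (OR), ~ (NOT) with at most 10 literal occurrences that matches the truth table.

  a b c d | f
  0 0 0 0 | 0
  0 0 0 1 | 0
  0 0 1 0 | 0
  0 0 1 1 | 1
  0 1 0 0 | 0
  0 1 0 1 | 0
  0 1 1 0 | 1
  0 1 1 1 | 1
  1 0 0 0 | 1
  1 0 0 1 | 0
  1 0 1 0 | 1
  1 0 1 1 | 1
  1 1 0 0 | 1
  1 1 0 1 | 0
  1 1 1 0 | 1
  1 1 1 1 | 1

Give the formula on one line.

(((d | (~c | a)) | b) & ((a & ~d) | c))

  ~c = 1100110011001100
  (~c | a) = 1100110011111111
  (d | (~c | a)) = 1101110111111111
  ((d | (~c | a)) | b) = 1101111111111111
  ~d = 1010101010101010
  (a & ~d) = 0000000010101010
  ((a & ~d) | c) = 0011001110111011
  (((d | (~c | a)) | b) & ((a & ~d) | c)) = 0001001110111011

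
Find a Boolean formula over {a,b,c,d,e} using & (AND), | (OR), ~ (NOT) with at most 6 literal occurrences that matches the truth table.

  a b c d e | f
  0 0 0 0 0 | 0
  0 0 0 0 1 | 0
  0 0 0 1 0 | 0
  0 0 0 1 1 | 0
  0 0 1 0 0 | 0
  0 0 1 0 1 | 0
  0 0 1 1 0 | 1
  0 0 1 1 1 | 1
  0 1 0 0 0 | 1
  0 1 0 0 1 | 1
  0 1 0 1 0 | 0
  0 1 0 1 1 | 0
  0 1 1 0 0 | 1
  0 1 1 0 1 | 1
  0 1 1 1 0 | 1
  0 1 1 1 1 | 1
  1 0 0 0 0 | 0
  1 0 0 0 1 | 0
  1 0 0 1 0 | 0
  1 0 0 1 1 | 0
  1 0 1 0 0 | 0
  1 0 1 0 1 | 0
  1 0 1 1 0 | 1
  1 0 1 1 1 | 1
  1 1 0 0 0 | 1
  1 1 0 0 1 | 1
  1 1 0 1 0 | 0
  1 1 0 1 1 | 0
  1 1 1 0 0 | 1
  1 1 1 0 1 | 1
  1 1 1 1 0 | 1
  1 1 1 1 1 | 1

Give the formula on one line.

  ~d = 11001100110011001100110011001100
  (b & ~d) = 00000000110011000000000011001100
  (b & c) = 00000000000011110000000000001111
  ((b & ~d) | (b & c)) = 00000000110011110000000011001111
  (d & c) = 00000011000000110000001100000011
  (((b & ~d) | (b & c)) | (d & c)) = 00000011110011110000001111001111

(((b & ~d) | (b & c)) | (d & c))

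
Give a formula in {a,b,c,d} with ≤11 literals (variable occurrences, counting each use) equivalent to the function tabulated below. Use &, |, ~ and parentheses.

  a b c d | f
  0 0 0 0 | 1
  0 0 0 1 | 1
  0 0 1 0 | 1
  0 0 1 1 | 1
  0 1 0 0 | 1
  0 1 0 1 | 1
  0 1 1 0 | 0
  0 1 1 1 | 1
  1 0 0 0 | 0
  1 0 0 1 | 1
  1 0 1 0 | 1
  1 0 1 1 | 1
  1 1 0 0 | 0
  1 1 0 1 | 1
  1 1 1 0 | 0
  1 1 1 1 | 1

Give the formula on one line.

(((~a & ~c) | ((b | ~d) & ((c & ~b) | d))) | d)

  ~a = 1111111100000000
  ~c = 1100110011001100
  (~a & ~c) = 1100110000000000
  ~d = 1010101010101010
  (b | ~d) = 1010111110101111
  ~b = 1111000011110000
  (c & ~b) = 0011000000110000
  ((c & ~b) | d) = 0111010101110101
  ((b | ~d) & ((c & ~b) | d)) = 0010010100100101
  ((~a & ~c) | ((b | ~d) & ((c & ~b) | d))) = 1110110100100101
  (((~a & ~c) | ((b | ~d) & ((c & ~b) | d))) | d) = 1111110101110101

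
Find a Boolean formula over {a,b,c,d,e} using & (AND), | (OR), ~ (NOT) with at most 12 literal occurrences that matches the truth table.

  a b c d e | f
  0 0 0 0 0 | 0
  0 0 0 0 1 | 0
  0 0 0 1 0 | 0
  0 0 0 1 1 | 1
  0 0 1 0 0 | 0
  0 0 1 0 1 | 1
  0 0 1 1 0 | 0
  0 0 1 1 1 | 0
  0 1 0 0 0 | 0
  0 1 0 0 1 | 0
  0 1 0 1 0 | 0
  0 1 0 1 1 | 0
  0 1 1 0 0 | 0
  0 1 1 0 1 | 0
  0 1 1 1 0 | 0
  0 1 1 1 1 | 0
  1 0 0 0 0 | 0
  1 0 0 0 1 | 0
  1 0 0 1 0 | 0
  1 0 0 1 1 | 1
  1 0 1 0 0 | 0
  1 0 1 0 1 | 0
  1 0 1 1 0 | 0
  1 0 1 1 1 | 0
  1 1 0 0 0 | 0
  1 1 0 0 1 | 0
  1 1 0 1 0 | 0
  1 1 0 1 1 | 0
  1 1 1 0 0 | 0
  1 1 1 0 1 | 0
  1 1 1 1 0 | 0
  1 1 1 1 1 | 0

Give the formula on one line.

  ~c = 11110000111100001111000011110000
  ~b = 11111111000000001111111100000000
  (~c & ~b) = 11110000000000001111000000000000
  (d & (~c & ~b)) = 00110000000000000011000000000000
  ~a = 11111111111111110000000000000000
  ~d = 11001100110011001100110011001100
  (c & ~d) = 00001100000011000000110000001100
  (~a & (c & ~d)) = 00001100000011000000000000000000
  (b | (~a & (c & ~d))) = 00001100111111110000000011111111
  ((d & (~c & ~b)) | (b | (~a & (c & ~d)))) = 00111100111111110011000011111111
  (((d & (~c & ~b)) | (b | (~a & (c & ~d)))) & e) = 00010100010101010001000001010101
  ((((d & (~c & ~b)) | (b | (~a & (c & ~d)))) & e) & ~b) = 00010100000000000001000000000000

((((d & (~c & ~b)) | (b | (~a & (c & ~d)))) & e) & ~b)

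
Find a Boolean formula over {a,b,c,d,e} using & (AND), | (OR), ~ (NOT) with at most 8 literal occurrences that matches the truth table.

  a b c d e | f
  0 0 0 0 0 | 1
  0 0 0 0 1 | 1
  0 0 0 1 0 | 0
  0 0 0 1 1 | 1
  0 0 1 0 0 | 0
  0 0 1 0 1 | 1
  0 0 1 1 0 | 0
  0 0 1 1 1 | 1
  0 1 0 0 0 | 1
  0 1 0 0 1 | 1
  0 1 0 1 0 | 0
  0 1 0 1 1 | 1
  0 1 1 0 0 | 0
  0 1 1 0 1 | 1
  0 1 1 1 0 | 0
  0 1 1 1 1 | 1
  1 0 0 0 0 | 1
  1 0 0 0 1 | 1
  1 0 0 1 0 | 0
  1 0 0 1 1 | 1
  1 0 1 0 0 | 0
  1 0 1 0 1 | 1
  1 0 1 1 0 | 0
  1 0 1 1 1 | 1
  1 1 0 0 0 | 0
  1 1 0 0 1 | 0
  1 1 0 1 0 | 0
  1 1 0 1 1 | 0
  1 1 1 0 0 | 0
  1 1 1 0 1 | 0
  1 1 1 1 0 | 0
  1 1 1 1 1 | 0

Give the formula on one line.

((~a | ~b) & ((e | ~c) & (e | (~e & ~d))))

  ~a = 11111111111111110000000000000000
  ~b = 11111111000000001111111100000000
  (~a | ~b) = 11111111111111111111111100000000
  ~c = 11110000111100001111000011110000
  (e | ~c) = 11110101111101011111010111110101
  ~e = 10101010101010101010101010101010
  ~d = 11001100110011001100110011001100
  (~e & ~d) = 10001000100010001000100010001000
  (e | (~e & ~d)) = 11011101110111011101110111011101
  ((e | ~c) & (e | (~e & ~d))) = 11010101110101011101010111010101
  ((~a | ~b) & ((e | ~c) & (e | (~e & ~d)))) = 11010101110101011101010100000000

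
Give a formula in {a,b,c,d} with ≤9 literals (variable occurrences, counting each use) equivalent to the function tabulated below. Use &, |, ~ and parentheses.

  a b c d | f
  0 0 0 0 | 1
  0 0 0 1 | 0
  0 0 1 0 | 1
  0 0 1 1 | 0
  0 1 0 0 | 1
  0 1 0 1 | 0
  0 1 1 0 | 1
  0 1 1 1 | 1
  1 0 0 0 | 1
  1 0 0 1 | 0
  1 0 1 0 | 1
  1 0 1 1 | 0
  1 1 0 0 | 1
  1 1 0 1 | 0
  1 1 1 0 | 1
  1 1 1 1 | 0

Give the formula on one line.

  ~d = 1010101010101010
  (a | c) = 0011001111111111
  ~a = 1111111100000000
  ~b = 1111000011110000
  (c & ~b) = 0011000000110000
  (~a | (c & ~b)) = 1111111100110000
  ((a | c) & (~a | (c & ~b))) = 0011001100110000
  (b & d) = 0000010100000101
  ~c = 1100110011001100
  ((b & d) | ~c) = 1100110111001101
  (((a | c) & (~a | (c & ~b))) & ((b & d) | ~c)) = 0000000100000000
  (~d | (((a | c) & (~a | (c & ~b))) & ((b & d) | ~c))) = 1010101110101010

(~d | (((a | c) & (~a | (c & ~b))) & ((b & d) | ~c)))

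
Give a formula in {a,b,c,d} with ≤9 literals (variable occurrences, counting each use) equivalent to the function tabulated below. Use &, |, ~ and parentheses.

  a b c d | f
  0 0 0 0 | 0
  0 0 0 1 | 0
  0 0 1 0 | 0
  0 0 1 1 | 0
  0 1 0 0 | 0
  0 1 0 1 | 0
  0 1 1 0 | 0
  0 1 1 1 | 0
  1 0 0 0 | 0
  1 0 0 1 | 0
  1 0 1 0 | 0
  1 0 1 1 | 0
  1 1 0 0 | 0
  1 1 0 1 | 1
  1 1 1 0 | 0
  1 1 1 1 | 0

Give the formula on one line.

(~c & (((a | ~b) & (b | ((c & a) & d))) & (d & b)))

  ~c = 1100110011001100
  ~b = 1111000011110000
  (a | ~b) = 1111000011111111
  (c & a) = 0000000000110011
  ((c & a) & d) = 0000000000010001
  (b | ((c & a) & d)) = 0000111100011111
  ((a | ~b) & (b | ((c & a) & d))) = 0000000000011111
  (d & b) = 0000010100000101
  (((a | ~b) & (b | ((c & a) & d))) & (d & b)) = 0000000000000101
  (~c & (((a | ~b) & (b | ((c & a) & d))) & (d & b))) = 0000000000000100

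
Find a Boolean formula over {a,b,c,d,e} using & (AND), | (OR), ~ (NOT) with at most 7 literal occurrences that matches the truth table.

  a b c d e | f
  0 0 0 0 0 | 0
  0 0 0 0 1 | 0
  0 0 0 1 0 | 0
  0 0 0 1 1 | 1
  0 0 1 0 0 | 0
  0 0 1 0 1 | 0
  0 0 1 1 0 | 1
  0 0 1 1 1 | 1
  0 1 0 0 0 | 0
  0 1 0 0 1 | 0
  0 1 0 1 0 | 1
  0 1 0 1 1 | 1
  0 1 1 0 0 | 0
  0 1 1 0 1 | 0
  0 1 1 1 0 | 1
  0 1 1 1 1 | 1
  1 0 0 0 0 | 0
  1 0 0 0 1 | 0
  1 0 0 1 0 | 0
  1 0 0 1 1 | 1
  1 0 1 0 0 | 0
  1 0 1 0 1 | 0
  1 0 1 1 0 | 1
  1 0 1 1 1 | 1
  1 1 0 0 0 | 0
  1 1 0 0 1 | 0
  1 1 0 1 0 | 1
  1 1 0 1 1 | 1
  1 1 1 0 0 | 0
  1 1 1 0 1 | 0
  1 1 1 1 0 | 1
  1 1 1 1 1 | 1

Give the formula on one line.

(d & ((c | b) | ((b & ~e) | e)))

  (c | b) = 00001111111111110000111111111111
  ~e = 10101010101010101010101010101010
  (b & ~e) = 00000000101010100000000010101010
  ((b & ~e) | e) = 01010101111111110101010111111111
  ((c | b) | ((b & ~e) | e)) = 01011111111111110101111111111111
  (d & ((c | b) | ((b & ~e) | e))) = 00010011001100110001001100110011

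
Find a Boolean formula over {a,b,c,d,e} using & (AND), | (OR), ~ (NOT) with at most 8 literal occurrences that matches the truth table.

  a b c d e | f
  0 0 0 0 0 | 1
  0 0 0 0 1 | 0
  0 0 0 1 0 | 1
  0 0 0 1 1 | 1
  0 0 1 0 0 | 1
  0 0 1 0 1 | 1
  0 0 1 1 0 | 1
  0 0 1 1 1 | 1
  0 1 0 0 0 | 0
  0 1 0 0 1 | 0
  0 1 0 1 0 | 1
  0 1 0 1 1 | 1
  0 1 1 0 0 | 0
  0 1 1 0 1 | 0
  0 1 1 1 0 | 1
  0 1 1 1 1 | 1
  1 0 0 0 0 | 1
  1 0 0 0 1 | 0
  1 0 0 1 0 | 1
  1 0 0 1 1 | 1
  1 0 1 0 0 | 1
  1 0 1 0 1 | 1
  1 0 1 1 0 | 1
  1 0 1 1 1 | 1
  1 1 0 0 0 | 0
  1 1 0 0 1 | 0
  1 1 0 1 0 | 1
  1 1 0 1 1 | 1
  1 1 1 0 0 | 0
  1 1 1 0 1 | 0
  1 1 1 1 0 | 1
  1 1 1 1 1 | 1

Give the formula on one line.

  ~e = 10101010101010101010101010101010
  (~e | d) = 10111011101110111011101110111011
  ((~e | d) | c) = 10111111101111111011111110111111
  ~b = 11111111000000001111111100000000
  (d | ~b) = 11111111001100111111111100110011
  (((~e | d) | c) & (d | ~b)) = 10111111001100111011111100110011

(((~e | d) | c) & (d | ~b))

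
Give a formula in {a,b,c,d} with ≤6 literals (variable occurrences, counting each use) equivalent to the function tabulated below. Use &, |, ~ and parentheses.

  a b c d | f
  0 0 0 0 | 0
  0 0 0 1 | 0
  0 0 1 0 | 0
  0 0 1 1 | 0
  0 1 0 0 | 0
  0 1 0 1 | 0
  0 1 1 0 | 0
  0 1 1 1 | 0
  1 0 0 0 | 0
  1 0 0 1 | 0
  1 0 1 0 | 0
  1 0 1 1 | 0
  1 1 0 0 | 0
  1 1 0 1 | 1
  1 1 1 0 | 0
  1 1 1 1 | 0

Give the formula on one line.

(((d & b) & a) & ~c)

  (d & b) = 0000010100000101
  ((d & b) & a) = 0000000000000101
  ~c = 1100110011001100
  (((d & b) & a) & ~c) = 0000000000000100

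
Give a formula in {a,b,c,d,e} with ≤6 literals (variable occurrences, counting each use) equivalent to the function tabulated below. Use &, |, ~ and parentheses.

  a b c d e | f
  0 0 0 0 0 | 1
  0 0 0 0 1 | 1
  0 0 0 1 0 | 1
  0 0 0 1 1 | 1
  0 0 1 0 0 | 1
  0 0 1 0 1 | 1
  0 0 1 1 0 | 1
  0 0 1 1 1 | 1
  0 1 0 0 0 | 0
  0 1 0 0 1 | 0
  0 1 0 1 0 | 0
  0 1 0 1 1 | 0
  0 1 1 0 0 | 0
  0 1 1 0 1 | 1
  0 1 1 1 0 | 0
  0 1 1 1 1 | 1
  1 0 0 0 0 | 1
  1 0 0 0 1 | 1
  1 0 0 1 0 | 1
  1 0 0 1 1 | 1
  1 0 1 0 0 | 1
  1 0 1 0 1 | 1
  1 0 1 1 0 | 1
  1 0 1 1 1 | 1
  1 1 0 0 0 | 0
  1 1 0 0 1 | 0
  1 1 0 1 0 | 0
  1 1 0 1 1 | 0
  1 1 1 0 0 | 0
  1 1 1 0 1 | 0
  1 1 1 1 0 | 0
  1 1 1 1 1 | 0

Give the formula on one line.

(((~a & e) & c) | ~b)

  ~a = 11111111111111110000000000000000
  (~a & e) = 01010101010101010000000000000000
  ((~a & e) & c) = 00000101000001010000000000000000
  ~b = 11111111000000001111111100000000
  (((~a & e) & c) | ~b) = 11111111000001011111111100000000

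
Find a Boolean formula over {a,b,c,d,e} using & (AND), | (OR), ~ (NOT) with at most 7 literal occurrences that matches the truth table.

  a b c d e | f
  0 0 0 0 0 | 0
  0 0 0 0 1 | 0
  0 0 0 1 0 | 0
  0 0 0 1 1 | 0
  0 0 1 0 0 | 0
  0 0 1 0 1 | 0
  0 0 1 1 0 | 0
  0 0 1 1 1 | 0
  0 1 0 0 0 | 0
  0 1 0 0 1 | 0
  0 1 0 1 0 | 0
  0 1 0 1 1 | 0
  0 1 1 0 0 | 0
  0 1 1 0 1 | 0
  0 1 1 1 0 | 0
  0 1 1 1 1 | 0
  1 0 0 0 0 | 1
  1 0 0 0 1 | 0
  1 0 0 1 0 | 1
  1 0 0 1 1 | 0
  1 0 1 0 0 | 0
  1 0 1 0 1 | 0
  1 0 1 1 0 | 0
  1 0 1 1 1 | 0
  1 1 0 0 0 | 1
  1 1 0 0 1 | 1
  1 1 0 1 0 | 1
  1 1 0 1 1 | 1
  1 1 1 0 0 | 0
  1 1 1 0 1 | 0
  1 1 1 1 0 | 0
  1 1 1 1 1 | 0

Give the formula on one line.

((~e | b) & ((c | a) & ~c))

  ~e = 10101010101010101010101010101010
  (~e | b) = 10101010111111111010101011111111
  (c | a) = 00001111000011111111111111111111
  ~c = 11110000111100001111000011110000
  ((c | a) & ~c) = 00000000000000001111000011110000
  ((~e | b) & ((c | a) & ~c)) = 00000000000000001010000011110000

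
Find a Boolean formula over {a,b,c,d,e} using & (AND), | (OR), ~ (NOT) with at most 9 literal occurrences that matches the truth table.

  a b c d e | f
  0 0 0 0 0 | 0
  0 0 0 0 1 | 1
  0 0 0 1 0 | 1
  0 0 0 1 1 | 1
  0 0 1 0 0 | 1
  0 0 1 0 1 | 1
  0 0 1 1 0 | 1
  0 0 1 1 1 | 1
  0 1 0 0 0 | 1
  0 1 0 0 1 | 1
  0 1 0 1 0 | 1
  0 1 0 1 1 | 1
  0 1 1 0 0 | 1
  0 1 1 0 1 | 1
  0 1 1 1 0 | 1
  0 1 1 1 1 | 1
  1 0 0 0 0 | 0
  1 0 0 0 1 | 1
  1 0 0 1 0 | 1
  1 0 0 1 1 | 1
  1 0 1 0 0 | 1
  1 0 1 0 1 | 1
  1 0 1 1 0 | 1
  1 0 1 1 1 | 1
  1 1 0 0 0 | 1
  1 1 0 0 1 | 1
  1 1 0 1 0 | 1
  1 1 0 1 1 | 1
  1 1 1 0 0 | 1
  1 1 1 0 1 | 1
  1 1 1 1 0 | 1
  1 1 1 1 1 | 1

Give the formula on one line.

(((b | d) | (~e & c)) | (c | (~b & e)))

  (b | d) = 00110011111111110011001111111111
  ~e = 10101010101010101010101010101010
  (~e & c) = 00001010000010100000101000001010
  ((b | d) | (~e & c)) = 00111011111111110011101111111111
  ~b = 11111111000000001111111100000000
  (~b & e) = 01010101000000000101010100000000
  (c | (~b & e)) = 01011111000011110101111100001111
  (((b | d) | (~e & c)) | (c | (~b & e))) = 01111111111111110111111111111111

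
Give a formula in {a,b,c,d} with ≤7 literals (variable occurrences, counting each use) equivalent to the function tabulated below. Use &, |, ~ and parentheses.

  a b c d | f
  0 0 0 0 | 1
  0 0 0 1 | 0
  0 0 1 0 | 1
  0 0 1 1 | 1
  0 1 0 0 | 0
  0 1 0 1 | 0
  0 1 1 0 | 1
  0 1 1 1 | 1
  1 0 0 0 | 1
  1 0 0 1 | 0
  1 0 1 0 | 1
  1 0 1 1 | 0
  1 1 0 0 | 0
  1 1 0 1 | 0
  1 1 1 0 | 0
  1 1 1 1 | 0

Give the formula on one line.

  ~a = 1111111100000000
  (~a & c) = 0011001100000000
  ~d = 1010101010101010
  ~b = 1111000011110000
  (~d & ~b) = 1010000010100000
  ~c = 1100110011001100
  (a | ~c) = 1100110011111111
  ((~d & ~b) & (a | ~c)) = 1000000010100000
  ((~a & c) | ((~d & ~b) & (a | ~c))) = 1011001110100000

((~a & c) | ((~d & ~b) & (a | ~c)))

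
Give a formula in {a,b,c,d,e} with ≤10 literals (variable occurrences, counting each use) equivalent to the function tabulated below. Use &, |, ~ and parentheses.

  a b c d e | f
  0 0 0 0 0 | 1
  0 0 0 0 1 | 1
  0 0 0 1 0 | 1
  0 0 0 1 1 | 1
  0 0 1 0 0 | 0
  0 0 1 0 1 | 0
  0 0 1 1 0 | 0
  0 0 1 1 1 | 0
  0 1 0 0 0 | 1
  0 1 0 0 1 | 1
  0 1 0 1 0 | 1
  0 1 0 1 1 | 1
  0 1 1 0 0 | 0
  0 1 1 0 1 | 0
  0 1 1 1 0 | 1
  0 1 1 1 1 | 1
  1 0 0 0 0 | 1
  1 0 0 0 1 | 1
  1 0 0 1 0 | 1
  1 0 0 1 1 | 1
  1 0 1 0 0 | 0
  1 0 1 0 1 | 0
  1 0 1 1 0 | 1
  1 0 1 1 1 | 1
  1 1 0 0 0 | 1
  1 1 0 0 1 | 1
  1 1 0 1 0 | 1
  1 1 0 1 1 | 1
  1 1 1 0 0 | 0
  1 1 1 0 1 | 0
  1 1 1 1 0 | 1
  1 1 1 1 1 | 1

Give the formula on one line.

  ~c = 11110000111100001111000011110000
  (b | ~c) = 11110000111111111111000011111111
  ~b = 11111111000000001111111100000000
  (~b & a) = 00000000000000001111111100000000
  (d | (~b & a)) = 00110011001100111111111100110011
  ((b | ~c) & (d | (~b & a))) = 00110000001100111111000000110011
  (a | ~c) = 11110000111100001111111111111111
  (~c | d) = 11110011111100111111001111110011
  ((a | ~c) & (~c | d)) = 11110000111100001111001111110011
  (((b | ~c) & (d | (~b & a))) | ((a | ~c) & (~c | d))) = 11110000111100111111001111110011

(((b | ~c) & (d | (~b & a))) | ((a | ~c) & (~c | d)))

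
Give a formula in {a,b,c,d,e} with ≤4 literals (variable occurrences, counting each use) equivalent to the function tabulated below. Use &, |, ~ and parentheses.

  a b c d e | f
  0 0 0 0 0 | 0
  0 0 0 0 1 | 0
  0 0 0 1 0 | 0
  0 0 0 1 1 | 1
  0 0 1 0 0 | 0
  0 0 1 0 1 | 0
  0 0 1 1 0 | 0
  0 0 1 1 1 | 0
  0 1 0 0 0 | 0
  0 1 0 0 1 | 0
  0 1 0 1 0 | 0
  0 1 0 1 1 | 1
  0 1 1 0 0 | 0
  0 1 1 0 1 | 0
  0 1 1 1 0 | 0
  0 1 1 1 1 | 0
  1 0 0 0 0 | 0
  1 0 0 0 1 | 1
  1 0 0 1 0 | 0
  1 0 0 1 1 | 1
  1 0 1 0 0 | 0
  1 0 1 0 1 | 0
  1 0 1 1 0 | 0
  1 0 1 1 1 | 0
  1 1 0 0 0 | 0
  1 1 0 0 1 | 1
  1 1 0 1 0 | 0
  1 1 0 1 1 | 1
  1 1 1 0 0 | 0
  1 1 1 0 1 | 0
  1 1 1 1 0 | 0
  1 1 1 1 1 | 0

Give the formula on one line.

  (d | a) = 00110011001100111111111111111111
  ~c = 11110000111100001111000011110000
  (~c & e) = 01010000010100000101000001010000
  ((d | a) & (~c & e)) = 00010000000100000101000001010000

((d | a) & (~c & e))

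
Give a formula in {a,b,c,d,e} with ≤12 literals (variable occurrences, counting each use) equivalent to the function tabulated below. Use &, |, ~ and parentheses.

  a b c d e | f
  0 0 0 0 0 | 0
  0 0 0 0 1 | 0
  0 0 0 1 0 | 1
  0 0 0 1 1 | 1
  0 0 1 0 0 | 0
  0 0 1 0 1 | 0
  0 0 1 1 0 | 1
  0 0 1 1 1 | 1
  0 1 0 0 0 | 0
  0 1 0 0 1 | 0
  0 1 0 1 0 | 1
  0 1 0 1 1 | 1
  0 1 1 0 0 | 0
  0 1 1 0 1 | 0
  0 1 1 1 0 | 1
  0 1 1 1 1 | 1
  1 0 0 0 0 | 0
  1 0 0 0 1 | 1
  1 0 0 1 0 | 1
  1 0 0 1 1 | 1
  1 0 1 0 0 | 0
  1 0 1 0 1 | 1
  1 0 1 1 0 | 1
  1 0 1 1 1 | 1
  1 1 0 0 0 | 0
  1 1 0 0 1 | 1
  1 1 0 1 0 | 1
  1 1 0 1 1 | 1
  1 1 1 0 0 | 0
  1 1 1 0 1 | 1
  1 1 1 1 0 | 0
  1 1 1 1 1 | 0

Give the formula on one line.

(((~d | ~b) | ((c & ~a) | ~c)) & (((~e | a) & e) | d))

  ~d = 11001100110011001100110011001100
  ~b = 11111111000000001111111100000000
  (~d | ~b) = 11111111110011001111111111001100
  ~a = 11111111111111110000000000000000
  (c & ~a) = 00001111000011110000000000000000
  ~c = 11110000111100001111000011110000
  ((c & ~a) | ~c) = 11111111111111111111000011110000
  ((~d | ~b) | ((c & ~a) | ~c)) = 11111111111111111111111111111100
  ~e = 10101010101010101010101010101010
  (~e | a) = 10101010101010101111111111111111
  ((~e | a) & e) = 00000000000000000101010101010101
  (((~e | a) & e) | d) = 00110011001100110111011101110111
  (((~d | ~b) | ((c & ~a) | ~c)) & (((~e | a) & e) | d)) = 00110011001100110111011101110100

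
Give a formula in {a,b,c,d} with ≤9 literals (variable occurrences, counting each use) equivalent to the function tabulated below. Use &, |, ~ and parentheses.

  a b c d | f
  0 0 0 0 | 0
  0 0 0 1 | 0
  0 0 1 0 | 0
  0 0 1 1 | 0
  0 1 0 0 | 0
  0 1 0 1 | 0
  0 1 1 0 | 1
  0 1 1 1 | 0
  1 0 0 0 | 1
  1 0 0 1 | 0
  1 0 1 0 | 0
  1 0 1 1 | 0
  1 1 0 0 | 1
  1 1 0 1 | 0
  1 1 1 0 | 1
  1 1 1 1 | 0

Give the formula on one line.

  ~d = 1010101010101010
  (d | a) = 0101010111111111
  ((d | a) | c) = 0111011111111111
  (b & c) = 0000001100000011
  ~c = 1100110011001100
  ((b & c) | ~c) = 1100111111001111
  (((d | a) | c) & ((b & c) | ~c)) = 0100011111001111
  (~d & (((d | a) | c) & ((b & c) | ~c))) = 0000001010001010

(~d & (((d | a) | c) & ((b & c) | ~c)))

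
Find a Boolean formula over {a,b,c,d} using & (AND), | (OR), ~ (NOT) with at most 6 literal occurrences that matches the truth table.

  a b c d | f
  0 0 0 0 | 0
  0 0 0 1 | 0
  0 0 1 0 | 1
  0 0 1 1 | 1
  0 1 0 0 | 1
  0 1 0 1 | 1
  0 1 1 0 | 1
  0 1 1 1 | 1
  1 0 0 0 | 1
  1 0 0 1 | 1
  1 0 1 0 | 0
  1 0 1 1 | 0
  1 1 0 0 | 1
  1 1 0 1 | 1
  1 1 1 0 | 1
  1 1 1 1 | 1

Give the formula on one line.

  ~c = 1100110011001100
  (b | ~c) = 1100111111001111
  (a & (b | ~c)) = 0000000011001111
  (b | c) = 0011111100111111
  ~a = 1111111100000000
  ((b | c) & ~a) = 0011111100000000
  ((a & (b | ~c)) | ((b | c) & ~a)) = 0011111111001111

((a & (b | ~c)) | ((b | c) & ~a))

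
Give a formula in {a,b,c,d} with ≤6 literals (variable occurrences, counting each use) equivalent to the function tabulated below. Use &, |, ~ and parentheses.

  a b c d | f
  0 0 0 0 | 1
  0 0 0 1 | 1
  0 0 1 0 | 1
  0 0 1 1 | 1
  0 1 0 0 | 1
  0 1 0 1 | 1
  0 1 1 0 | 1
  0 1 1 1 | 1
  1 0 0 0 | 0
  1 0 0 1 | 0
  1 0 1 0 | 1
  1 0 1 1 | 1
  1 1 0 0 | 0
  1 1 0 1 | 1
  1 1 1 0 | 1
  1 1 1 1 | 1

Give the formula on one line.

  (b & d) = 0000010100000101
  ((b & d) | c) = 0011011100110111
  ~a = 1111111100000000
  (((b & d) | c) | ~a) = 1111111100110111

(((b & d) | c) | ~a)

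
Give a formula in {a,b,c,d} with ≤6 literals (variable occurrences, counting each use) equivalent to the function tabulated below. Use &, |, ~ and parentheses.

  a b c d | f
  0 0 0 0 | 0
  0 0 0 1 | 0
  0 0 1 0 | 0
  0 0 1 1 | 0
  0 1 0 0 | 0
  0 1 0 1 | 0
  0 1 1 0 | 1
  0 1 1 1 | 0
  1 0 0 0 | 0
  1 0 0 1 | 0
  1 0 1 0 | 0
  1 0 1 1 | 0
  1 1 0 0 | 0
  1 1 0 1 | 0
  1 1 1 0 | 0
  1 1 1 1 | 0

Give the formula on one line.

((((~a | d) & c) | d) & (b & ~d))

  ~a = 1111111100000000
  (~a | d) = 1111111101010101
  ((~a | d) & c) = 0011001100010001
  (((~a | d) & c) | d) = 0111011101010101
  ~d = 1010101010101010
  (b & ~d) = 0000101000001010
  ((((~a | d) & c) | d) & (b & ~d)) = 0000001000000000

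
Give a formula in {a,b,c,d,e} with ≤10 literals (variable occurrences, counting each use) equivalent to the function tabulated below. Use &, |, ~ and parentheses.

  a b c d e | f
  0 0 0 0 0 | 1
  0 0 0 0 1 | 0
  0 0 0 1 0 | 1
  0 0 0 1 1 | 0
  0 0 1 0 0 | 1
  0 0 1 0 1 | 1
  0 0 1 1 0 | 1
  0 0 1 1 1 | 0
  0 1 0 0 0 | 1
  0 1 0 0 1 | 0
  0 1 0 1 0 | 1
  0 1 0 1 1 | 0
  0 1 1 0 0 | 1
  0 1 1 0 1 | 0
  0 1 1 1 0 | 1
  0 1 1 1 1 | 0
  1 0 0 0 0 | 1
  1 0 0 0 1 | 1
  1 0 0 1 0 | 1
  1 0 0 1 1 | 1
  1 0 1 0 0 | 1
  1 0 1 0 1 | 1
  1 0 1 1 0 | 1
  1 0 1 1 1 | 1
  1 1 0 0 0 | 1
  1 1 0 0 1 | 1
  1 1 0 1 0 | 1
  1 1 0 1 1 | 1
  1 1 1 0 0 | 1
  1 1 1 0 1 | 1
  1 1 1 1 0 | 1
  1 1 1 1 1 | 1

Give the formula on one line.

  ~e = 10101010101010101010101010101010
  ~b = 11111111000000001111111100000000
  (b | c) = 00001111111111110000111111111111
  (~b & (b | c)) = 00001111000000000000111100000000
  ~d = 11001100110011001100110011001100
  (~d | a) = 11001100110011001111111111111111
  ((~b & (b | c)) & (~d | a)) = 00001100000000000000111100000000
  (~e | ((~b & (b | c)) & (~d | a))) = 10101110101010101010111110101010
  ((~e | ((~b & (b | c)) & (~d | a))) | a) = 10101110101010101111111111111111

((~e | ((~b & (b | c)) & (~d | a))) | a)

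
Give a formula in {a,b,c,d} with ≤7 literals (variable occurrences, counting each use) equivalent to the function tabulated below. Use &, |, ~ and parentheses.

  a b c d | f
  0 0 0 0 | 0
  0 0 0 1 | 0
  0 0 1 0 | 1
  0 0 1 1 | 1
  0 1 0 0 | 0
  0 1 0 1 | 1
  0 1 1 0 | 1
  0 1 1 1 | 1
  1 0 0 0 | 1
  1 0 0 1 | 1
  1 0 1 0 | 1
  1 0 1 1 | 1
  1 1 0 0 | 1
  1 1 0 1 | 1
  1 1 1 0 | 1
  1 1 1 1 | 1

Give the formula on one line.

((b & ((c | ~b) | (~b | d))) | (c | a))

  ~b = 1111000011110000
  (c | ~b) = 1111001111110011
  (~b | d) = 1111010111110101
  ((c | ~b) | (~b | d)) = 1111011111110111
  (b & ((c | ~b) | (~b | d))) = 0000011100000111
  (c | a) = 0011001111111111
  ((b & ((c | ~b) | (~b | d))) | (c | a)) = 0011011111111111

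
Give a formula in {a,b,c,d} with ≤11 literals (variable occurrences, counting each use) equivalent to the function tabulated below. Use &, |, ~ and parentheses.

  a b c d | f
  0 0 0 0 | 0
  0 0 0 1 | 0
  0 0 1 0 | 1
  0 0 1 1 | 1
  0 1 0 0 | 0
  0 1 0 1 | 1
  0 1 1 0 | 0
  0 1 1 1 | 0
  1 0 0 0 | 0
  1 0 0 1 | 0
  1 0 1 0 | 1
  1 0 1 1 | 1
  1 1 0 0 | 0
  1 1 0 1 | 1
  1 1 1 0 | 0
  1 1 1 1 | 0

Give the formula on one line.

(((((d & b) & a) | ~b) | d) & ((~b & c) | (~c & b)))

  (d & b) = 0000010100000101
  ((d & b) & a) = 0000000000000101
  ~b = 1111000011110000
  (((d & b) & a) | ~b) = 1111000011110101
  ((((d & b) & a) | ~b) | d) = 1111010111110101
  (~b & c) = 0011000000110000
  ~c = 1100110011001100
  (~c & b) = 0000110000001100
  ((~b & c) | (~c & b)) = 0011110000111100
  (((((d & b) & a) | ~b) | d) & ((~b & c) | (~c & b))) = 0011010000110100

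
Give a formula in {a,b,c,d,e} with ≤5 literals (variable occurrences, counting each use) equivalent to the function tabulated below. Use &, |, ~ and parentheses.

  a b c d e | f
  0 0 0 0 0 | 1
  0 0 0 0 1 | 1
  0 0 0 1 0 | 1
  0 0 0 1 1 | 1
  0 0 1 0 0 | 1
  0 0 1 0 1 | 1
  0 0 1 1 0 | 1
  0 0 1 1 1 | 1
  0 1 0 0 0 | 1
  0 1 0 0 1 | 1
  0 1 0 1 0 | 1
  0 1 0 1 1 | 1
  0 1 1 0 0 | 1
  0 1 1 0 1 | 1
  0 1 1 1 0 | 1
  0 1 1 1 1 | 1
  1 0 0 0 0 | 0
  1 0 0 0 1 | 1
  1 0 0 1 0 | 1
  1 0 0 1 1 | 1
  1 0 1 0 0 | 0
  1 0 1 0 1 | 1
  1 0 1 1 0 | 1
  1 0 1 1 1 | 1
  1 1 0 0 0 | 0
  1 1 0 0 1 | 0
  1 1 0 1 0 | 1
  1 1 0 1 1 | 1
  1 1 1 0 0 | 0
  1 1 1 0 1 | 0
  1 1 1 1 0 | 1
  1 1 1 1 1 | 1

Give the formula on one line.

  ~b = 11111111000000001111111100000000
  (~b & e) = 01010101000000000101010100000000
  ((~b & e) | d) = 01110111001100110111011100110011
  ~a = 11111111111111110000000000000000
  (((~b & e) | d) | ~a) = 11111111111111110111011100110011

(((~b & e) | d) | ~a)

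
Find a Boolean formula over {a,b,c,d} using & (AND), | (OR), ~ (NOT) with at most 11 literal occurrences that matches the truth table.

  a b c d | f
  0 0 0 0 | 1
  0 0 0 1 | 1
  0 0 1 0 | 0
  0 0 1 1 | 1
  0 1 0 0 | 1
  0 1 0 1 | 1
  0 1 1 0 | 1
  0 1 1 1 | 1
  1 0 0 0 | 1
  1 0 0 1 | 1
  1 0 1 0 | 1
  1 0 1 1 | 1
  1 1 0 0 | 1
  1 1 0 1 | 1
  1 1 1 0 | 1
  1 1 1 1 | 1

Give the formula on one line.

(((~c & ~d) | (a | b)) | ((a | ~b) & ((~b & a) | d)))

  ~c = 1100110011001100
  ~d = 1010101010101010
  (~c & ~d) = 1000100010001000
  (a | b) = 0000111111111111
  ((~c & ~d) | (a | b)) = 1000111111111111
  ~b = 1111000011110000
  (a | ~b) = 1111000011111111
  (~b & a) = 0000000011110000
  ((~b & a) | d) = 0101010111110101
  ((a | ~b) & ((~b & a) | d)) = 0101000011110101
  (((~c & ~d) | (a | b)) | ((a | ~b) & ((~b & a) | d))) = 1101111111111111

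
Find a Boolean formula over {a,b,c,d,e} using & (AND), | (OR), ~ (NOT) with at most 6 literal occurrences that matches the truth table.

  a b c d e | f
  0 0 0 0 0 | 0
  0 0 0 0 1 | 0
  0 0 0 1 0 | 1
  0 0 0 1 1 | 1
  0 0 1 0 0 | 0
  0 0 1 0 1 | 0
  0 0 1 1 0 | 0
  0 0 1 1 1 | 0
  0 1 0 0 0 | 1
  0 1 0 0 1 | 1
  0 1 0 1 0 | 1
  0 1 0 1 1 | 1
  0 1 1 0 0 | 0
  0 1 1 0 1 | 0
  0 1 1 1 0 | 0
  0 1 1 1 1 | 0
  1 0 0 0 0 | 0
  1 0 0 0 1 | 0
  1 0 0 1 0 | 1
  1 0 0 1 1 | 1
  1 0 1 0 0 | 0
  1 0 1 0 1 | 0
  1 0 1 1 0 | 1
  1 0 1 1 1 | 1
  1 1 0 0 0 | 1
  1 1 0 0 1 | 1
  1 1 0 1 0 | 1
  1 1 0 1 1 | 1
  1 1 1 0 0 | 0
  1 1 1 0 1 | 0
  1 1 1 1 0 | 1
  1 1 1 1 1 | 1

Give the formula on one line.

((~c | (a & c)) & (d | (b & ~c)))

  ~c = 11110000111100001111000011110000
  (a & c) = 00000000000000000000111100001111
  (~c | (a & c)) = 11110000111100001111111111111111
  (b & ~c) = 00000000111100000000000011110000
  (d | (b & ~c)) = 00110011111100110011001111110011
  ((~c | (a & c)) & (d | (b & ~c))) = 00110000111100000011001111110011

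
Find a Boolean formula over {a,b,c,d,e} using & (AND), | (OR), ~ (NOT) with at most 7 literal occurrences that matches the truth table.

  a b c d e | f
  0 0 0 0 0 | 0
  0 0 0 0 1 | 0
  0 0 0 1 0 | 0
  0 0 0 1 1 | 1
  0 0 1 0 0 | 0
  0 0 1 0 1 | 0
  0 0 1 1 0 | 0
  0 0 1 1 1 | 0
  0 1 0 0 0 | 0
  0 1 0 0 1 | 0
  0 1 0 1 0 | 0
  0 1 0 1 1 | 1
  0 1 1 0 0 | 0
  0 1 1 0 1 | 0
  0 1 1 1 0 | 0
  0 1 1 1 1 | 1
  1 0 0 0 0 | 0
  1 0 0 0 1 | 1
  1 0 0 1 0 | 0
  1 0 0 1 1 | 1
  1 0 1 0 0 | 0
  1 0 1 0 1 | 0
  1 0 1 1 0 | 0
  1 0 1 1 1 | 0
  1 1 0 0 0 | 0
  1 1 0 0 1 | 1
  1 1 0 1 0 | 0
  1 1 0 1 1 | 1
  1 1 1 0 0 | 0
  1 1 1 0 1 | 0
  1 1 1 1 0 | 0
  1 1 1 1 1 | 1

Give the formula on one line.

(((b & d) | (((d | a) | ~e) & ~c)) & e)

  (b & d) = 00000000001100110000000000110011
  (d | a) = 00110011001100111111111111111111
  ~e = 10101010101010101010101010101010
  ((d | a) | ~e) = 10111011101110111111111111111111
  ~c = 11110000111100001111000011110000
  (((d | a) | ~e) & ~c) = 10110000101100001111000011110000
  ((b & d) | (((d | a) | ~e) & ~c)) = 10110000101100111111000011110011
  (((b & d) | (((d | a) | ~e) & ~c)) & e) = 00010000000100010101000001010001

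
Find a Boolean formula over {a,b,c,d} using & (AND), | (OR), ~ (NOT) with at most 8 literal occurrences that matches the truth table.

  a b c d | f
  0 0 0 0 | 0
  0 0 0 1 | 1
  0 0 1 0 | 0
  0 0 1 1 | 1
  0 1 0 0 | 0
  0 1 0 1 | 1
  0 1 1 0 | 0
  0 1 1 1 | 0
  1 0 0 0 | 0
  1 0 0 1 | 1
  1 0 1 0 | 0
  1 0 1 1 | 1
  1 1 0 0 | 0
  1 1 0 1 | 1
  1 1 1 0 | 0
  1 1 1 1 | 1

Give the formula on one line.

(d & (((b & ~c) | ((a & ~b) | (b & a))) | ~b))

  ~c = 1100110011001100
  (b & ~c) = 0000110000001100
  ~b = 1111000011110000
  (a & ~b) = 0000000011110000
  (b & a) = 0000000000001111
  ((a & ~b) | (b & a)) = 0000000011111111
  ((b & ~c) | ((a & ~b) | (b & a))) = 0000110011111111
  (((b & ~c) | ((a & ~b) | (b & a))) | ~b) = 1111110011111111
  (d & (((b & ~c) | ((a & ~b) | (b & a))) | ~b)) = 0101010001010101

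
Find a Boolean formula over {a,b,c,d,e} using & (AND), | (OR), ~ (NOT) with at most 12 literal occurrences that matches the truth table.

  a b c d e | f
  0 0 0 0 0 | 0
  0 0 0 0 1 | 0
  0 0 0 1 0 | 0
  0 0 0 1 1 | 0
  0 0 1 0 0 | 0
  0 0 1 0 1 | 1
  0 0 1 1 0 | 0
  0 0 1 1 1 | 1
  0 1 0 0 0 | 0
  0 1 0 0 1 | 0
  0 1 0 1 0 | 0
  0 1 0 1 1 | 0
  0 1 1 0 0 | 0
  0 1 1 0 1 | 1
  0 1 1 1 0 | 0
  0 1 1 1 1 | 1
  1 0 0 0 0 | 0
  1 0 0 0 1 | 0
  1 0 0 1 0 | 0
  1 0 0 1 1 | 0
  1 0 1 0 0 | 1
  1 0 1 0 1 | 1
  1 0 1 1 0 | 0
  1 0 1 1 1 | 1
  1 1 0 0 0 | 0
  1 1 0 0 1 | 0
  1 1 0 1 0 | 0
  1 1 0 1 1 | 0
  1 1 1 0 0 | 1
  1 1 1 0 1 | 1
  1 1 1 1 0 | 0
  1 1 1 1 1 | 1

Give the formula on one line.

  ~d = 11001100110011001100110011001100
  (e | a) = 01010101010101011111111111111111
  (c & (e | a)) = 00000101000001010000111100001111
  (~d & (c & (e | a))) = 00000100000001000000110000001100
  (e | d) = 01110111011101110111011101110111
  ((e | d) | b) = 01110111111111110111011111111111
  (((e | d) | b) & c) = 00000111000011110000011100001111
  (e & (((e | d) | b) & c)) = 00000101000001010000010100000101
  ((~d & (c & (e | a))) | (e & (((e | d) | b) & c))) = 00000101000001010000110100001101

((~d & (c & (e | a))) | (e & (((e | d) | b) & c)))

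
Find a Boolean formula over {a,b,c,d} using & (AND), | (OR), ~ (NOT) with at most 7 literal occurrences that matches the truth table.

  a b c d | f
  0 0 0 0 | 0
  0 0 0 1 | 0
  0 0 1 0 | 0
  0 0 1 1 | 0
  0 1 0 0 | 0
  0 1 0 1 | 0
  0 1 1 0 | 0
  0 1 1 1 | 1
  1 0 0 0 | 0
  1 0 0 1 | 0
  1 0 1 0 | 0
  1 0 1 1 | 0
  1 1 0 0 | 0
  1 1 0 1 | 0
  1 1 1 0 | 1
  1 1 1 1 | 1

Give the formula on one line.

(((a & ~d) | d) & (b & c))

  ~d = 1010101010101010
  (a & ~d) = 0000000010101010
  ((a & ~d) | d) = 0101010111111111
  (b & c) = 0000001100000011
  (((a & ~d) | d) & (b & c)) = 0000000100000011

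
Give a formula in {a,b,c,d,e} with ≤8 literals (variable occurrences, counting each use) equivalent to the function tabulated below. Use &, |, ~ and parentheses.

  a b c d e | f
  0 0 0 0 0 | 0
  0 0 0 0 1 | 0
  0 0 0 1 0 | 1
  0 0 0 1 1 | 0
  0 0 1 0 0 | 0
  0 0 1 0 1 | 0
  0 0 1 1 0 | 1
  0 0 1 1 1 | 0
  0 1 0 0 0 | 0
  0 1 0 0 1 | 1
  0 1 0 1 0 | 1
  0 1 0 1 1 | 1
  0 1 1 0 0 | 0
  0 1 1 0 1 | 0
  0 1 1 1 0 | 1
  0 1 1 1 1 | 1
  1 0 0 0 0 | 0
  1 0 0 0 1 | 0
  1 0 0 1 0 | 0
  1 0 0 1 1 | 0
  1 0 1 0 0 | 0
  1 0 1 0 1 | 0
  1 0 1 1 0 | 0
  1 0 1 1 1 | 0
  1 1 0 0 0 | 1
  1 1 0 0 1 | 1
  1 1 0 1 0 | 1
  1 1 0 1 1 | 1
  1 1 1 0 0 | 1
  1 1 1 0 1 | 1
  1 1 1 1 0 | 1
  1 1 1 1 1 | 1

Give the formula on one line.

  ~a = 11111111111111110000000000000000
  ~e = 10101010101010101010101010101010
  (~a & ~e) = 10101010101010100000000000000000
  ((~a & ~e) | b) = 10101010111111110000000011111111
  (e | c) = 01011111010111110101111101011111
  ~c = 11110000111100001111000011110000
  ((e | c) & ~c) = 01010000010100000101000001010000
  (a | ((e | c) & ~c)) = 01010000010100001111111111111111
  ((a | ((e | c) & ~c)) | d) = 01110011011100111111111111111111
  (((~a & ~e) | b) & ((a | ((e | c) & ~c)) | d)) = 00100010011100110000000011111111

(((~a & ~e) | b) & ((a | ((e | c) & ~c)) | d))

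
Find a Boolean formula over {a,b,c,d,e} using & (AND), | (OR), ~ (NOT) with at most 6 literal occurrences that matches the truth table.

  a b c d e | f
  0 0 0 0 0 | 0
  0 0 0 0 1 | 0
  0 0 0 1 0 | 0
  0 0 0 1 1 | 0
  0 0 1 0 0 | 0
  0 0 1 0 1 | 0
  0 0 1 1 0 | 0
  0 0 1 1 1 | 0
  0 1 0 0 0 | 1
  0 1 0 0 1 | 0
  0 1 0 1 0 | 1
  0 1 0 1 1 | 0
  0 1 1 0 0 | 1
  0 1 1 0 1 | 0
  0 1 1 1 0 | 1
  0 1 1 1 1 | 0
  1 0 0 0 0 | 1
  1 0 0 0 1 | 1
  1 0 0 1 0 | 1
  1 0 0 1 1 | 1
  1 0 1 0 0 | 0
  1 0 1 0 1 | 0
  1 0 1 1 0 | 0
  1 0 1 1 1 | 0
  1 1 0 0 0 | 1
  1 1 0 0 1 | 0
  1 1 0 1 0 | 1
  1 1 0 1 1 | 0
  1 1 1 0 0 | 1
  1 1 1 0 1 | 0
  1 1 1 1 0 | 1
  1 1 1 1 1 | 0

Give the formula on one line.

((b & ~e) | ((a & ~c) & ~b))

  ~e = 10101010101010101010101010101010
  (b & ~e) = 00000000101010100000000010101010
  ~c = 11110000111100001111000011110000
  (a & ~c) = 00000000000000001111000011110000
  ~b = 11111111000000001111111100000000
  ((a & ~c) & ~b) = 00000000000000001111000000000000
  ((b & ~e) | ((a & ~c) & ~b)) = 00000000101010101111000010101010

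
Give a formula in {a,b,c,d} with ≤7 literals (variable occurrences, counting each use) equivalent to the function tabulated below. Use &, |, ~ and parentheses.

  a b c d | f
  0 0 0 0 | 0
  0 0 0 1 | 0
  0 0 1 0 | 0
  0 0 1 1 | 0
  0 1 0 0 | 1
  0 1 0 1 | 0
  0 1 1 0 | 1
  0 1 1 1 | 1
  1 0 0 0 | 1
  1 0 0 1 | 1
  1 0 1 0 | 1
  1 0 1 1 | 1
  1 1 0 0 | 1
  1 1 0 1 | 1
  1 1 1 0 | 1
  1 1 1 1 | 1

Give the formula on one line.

(a | (b & (~d | c)))

  ~d = 1010101010101010
  (~d | c) = 1011101110111011
  (b & (~d | c)) = 0000101100001011
  (a | (b & (~d | c))) = 0000101111111111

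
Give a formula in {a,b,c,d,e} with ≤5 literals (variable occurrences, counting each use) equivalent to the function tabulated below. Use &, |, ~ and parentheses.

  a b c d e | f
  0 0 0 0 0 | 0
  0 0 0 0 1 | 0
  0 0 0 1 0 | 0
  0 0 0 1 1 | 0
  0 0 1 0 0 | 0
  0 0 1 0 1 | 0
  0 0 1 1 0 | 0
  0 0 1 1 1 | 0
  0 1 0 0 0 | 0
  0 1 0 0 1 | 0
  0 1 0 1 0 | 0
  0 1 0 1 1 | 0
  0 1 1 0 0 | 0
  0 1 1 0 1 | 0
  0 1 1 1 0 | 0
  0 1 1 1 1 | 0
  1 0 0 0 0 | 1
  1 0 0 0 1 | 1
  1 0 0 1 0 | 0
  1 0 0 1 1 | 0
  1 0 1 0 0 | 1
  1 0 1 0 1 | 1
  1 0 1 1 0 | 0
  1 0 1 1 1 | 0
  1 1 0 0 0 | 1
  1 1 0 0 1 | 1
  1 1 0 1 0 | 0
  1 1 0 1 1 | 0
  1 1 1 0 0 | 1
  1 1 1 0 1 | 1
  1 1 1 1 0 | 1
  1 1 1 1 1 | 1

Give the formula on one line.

(a & (~d | ((c | ~d) & b)))

  ~d = 11001100110011001100110011001100
  (c | ~d) = 11001111110011111100111111001111
  ((c | ~d) & b) = 00000000110011110000000011001111
  (~d | ((c | ~d) & b)) = 11001100110011111100110011001111
  (a & (~d | ((c | ~d) & b))) = 00000000000000001100110011001111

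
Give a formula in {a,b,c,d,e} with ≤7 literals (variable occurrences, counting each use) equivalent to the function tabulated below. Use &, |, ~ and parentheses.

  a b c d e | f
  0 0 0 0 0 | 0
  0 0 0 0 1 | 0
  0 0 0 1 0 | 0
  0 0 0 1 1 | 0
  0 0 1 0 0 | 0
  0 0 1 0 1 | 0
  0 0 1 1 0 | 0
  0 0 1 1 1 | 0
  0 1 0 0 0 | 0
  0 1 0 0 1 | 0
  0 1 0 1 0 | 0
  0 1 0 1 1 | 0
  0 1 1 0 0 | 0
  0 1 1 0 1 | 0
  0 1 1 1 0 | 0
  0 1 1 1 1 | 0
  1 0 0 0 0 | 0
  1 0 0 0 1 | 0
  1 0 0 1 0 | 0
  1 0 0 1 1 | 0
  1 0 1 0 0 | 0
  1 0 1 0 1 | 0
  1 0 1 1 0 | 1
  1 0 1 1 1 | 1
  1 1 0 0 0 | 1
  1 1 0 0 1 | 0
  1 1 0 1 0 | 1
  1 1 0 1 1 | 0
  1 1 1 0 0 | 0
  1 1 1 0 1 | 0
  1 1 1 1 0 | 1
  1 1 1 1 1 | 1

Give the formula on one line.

(((b & ~e) | (c & a)) & (a & (d | ~c)))

  ~e = 10101010101010101010101010101010
  (b & ~e) = 00000000101010100000000010101010
  (c & a) = 00000000000000000000111100001111
  ((b & ~e) | (c & a)) = 00000000101010100000111110101111
  ~c = 11110000111100001111000011110000
  (d | ~c) = 11110011111100111111001111110011
  (a & (d | ~c)) = 00000000000000001111001111110011
  (((b & ~e) | (c & a)) & (a & (d | ~c))) = 00000000000000000000001110100011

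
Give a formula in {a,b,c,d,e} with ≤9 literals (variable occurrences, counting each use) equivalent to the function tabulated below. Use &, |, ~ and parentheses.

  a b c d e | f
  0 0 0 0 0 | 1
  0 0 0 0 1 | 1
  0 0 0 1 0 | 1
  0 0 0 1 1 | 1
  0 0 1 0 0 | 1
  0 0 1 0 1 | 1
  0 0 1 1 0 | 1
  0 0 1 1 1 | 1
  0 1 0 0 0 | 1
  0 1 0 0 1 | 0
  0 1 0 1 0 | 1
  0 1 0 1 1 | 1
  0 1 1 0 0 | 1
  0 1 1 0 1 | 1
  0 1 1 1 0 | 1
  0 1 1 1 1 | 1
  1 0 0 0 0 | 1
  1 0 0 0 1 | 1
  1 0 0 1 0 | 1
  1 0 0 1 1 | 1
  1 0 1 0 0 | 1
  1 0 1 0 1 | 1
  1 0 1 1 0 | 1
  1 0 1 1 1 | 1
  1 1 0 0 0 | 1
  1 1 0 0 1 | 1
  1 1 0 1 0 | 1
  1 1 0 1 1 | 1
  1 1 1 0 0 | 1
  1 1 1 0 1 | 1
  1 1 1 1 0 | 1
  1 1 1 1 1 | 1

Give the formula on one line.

(a | (((~a & d) & (b | ~c)) | ((c | ~b) | ~e)))

  ~a = 11111111111111110000000000000000
  (~a & d) = 00110011001100110000000000000000
  ~c = 11110000111100001111000011110000
  (b | ~c) = 11110000111111111111000011111111
  ((~a & d) & (b | ~c)) = 00110000001100110000000000000000
  ~b = 11111111000000001111111100000000
  (c | ~b) = 11111111000011111111111100001111
  ~e = 10101010101010101010101010101010
  ((c | ~b) | ~e) = 11111111101011111111111110101111
  (((~a & d) & (b | ~c)) | ((c | ~b) | ~e)) = 11111111101111111111111110101111
  (a | (((~a & d) & (b | ~c)) | ((c | ~b) | ~e))) = 11111111101111111111111111111111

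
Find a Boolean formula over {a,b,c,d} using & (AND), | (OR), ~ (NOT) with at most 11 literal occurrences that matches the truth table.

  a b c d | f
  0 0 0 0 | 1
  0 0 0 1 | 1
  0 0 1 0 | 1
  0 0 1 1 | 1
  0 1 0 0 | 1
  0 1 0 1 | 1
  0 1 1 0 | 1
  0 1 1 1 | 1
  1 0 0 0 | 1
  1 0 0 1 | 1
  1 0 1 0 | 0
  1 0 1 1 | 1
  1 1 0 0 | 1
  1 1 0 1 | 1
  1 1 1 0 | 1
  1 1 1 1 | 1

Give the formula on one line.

  ~a = 1111111100000000
  ~b = 1111000011110000
  (~a & ~b) = 1111000000000000
  (d & c) = 0001000100010001
  ((~a & ~b) | (d & c)) = 1111000100010001
  ~c = 1100110011001100
  (~c | a) = 1100110011111111
  (~a | ~c) = 1111111111001100
  ((~c | a) & (~a | ~c)) = 1100110011001100
  (b | ((~c | a) & (~a | ~c))) = 1100111111001111
  (((~a & ~b) | (d & c)) | (b | ((~c | a) & (~a | ~c)))) = 1111111111011111

(((~a & ~b) | (d & c)) | (b | ((~c | a) & (~a | ~c))))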